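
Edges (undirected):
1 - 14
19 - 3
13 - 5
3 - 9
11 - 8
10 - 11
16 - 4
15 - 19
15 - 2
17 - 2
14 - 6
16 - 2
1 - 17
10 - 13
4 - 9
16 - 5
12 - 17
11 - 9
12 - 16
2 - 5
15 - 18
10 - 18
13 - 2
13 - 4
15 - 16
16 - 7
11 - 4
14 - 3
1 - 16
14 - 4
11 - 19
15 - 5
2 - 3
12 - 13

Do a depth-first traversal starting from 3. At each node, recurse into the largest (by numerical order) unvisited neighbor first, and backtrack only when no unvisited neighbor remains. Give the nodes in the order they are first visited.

Visit 3
3 → 19
19 → 15
15 → 18
18 → 10
10 → 13
13 → 12
12 → 17
17 → 2
2 → 16
16 → 7
16 → 5
16 → 4
4 → 14
14 → 6
14 → 1
4 → 11
11 → 9
11 → 8

3, 19, 15, 18, 10, 13, 12, 17, 2, 16, 7, 5, 4, 14, 6, 1, 11, 9, 8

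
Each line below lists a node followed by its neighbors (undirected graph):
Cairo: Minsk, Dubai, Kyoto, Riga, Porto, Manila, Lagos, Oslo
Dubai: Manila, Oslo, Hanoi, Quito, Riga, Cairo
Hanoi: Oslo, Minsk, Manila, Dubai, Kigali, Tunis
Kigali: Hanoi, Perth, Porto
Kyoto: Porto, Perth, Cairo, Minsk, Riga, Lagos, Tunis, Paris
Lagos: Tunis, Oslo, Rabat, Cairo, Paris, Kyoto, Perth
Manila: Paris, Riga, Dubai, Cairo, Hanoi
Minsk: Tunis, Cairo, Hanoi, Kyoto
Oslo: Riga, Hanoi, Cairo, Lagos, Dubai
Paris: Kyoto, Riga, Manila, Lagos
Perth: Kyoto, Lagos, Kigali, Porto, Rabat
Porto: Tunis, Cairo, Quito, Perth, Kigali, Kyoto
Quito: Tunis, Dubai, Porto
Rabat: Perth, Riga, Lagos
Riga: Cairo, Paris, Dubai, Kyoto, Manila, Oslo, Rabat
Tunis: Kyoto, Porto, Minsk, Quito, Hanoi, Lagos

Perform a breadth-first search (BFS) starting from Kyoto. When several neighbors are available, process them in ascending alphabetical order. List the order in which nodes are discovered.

Kyoto Cairo Lagos Minsk Paris Perth Porto Riga Tunis Dubai Manila Oslo Rabat Hanoi Kigali Quito

Visit Kyoto; enqueue Cairo, Lagos, Minsk, Paris, Perth, Porto, Riga, Tunis → queue [Cairo, Lagos, Minsk, Paris, Perth, Porto, Riga, Tunis]
Visit Cairo; enqueue Dubai, Manila, Oslo → queue [Lagos, Minsk, Paris, Perth, Porto, Riga, Tunis, Dubai, Manila, Oslo]
Visit Lagos; enqueue Rabat → queue [Minsk, Paris, Perth, Porto, Riga, Tunis, Dubai, Manila, Oslo, Rabat]
Visit Minsk; enqueue Hanoi → queue [Paris, Perth, Porto, Riga, Tunis, Dubai, Manila, Oslo, Rabat, Hanoi]
Visit Paris → queue [Perth, Porto, Riga, Tunis, Dubai, Manila, Oslo, Rabat, Hanoi]
Visit Perth; enqueue Kigali → queue [Porto, Riga, Tunis, Dubai, Manila, Oslo, Rabat, Hanoi, Kigali]
Visit Porto; enqueue Quito → queue [Riga, Tunis, Dubai, Manila, Oslo, Rabat, Hanoi, Kigali, Quito]
Visit Riga → queue [Tunis, Dubai, Manila, Oslo, Rabat, Hanoi, Kigali, Quito]
Visit Tunis → queue [Dubai, Manila, Oslo, Rabat, Hanoi, Kigali, Quito]
Visit Dubai → queue [Manila, Oslo, Rabat, Hanoi, Kigali, Quito]
Visit Manila → queue [Oslo, Rabat, Hanoi, Kigali, Quito]
Visit Oslo → queue [Rabat, Hanoi, Kigali, Quito]
Visit Rabat → queue [Hanoi, Kigali, Quito]
Visit Hanoi → queue [Kigali, Quito]
Visit Kigali → queue [Quito]
Visit Quito → queue []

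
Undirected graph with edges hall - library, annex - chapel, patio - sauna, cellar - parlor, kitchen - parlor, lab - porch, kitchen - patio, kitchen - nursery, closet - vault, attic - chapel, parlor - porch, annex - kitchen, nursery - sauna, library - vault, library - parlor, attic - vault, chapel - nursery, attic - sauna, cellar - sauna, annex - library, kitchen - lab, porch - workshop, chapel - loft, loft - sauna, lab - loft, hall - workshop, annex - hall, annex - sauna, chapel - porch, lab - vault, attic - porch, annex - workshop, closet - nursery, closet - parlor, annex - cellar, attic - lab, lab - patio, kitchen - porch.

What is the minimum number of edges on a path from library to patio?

Level 0: library
Level 1: annex, hall, parlor, vault
Level 2: attic, cellar, chapel, closet, kitchen, lab, porch, sauna, workshop
Level 3: loft, nursery, patio
patio first appears at level 3.

3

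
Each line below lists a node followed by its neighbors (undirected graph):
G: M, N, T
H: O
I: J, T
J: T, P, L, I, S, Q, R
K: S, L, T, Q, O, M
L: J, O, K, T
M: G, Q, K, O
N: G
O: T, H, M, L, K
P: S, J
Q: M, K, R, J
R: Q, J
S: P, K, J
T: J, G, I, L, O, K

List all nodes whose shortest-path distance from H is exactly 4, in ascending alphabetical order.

Level 0: H
Level 1: O
Level 2: K, L, M, T
Level 3: G, I, J, Q, S
Level 4: N, P, R

N, P, R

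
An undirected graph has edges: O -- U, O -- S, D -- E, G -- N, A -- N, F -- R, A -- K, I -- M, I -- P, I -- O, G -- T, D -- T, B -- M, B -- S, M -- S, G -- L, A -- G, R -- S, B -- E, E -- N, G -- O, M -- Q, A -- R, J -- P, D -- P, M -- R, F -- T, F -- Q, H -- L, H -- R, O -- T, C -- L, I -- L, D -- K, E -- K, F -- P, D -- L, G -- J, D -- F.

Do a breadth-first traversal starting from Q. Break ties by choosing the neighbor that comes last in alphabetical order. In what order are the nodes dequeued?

Q, M, F, S, R, I, B, T, P, D, O, H, A, L, E, G, J, K, U, N, C

Visit Q; enqueue M, F → queue [M, F]
Visit M; enqueue S, R, I, B → queue [F, S, R, I, B]
Visit F; enqueue T, P, D → queue [S, R, I, B, T, P, D]
Visit S; enqueue O → queue [R, I, B, T, P, D, O]
Visit R; enqueue H, A → queue [I, B, T, P, D, O, H, A]
Visit I; enqueue L → queue [B, T, P, D, O, H, A, L]
Visit B; enqueue E → queue [T, P, D, O, H, A, L, E]
Visit T; enqueue G → queue [P, D, O, H, A, L, E, G]
Visit P; enqueue J → queue [D, O, H, A, L, E, G, J]
Visit D; enqueue K → queue [O, H, A, L, E, G, J, K]
Visit O; enqueue U → queue [H, A, L, E, G, J, K, U]
Visit H → queue [A, L, E, G, J, K, U]
Visit A; enqueue N → queue [L, E, G, J, K, U, N]
Visit L; enqueue C → queue [E, G, J, K, U, N, C]
Visit E → queue [G, J, K, U, N, C]
Visit G → queue [J, K, U, N, C]
Visit J → queue [K, U, N, C]
Visit K → queue [U, N, C]
Visit U → queue [N, C]
Visit N → queue [C]
Visit C → queue []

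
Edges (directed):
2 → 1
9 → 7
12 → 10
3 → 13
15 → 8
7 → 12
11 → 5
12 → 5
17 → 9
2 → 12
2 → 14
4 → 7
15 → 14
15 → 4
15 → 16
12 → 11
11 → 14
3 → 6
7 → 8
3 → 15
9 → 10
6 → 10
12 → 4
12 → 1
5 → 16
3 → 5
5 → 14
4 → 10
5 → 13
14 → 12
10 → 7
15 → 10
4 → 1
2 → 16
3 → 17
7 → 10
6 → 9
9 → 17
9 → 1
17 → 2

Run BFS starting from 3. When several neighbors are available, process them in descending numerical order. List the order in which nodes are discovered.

Visit 3; enqueue 17, 15, 13, 6, 5 → queue [17, 15, 13, 6, 5]
Visit 17; enqueue 9, 2 → queue [15, 13, 6, 5, 9, 2]
Visit 15; enqueue 16, 14, 10, 8, 4 → queue [13, 6, 5, 9, 2, 16, 14, 10, 8, 4]
Visit 13 → queue [6, 5, 9, 2, 16, 14, 10, 8, 4]
Visit 6 → queue [5, 9, 2, 16, 14, 10, 8, 4]
Visit 5 → queue [9, 2, 16, 14, 10, 8, 4]
Visit 9; enqueue 7, 1 → queue [2, 16, 14, 10, 8, 4, 7, 1]
Visit 2; enqueue 12 → queue [16, 14, 10, 8, 4, 7, 1, 12]
Visit 16 → queue [14, 10, 8, 4, 7, 1, 12]
Visit 14 → queue [10, 8, 4, 7, 1, 12]
Visit 10 → queue [8, 4, 7, 1, 12]
Visit 8 → queue [4, 7, 1, 12]
Visit 4 → queue [7, 1, 12]
Visit 7 → queue [1, 12]
Visit 1 → queue [12]
Visit 12; enqueue 11 → queue [11]
Visit 11 → queue []

3 → 17 → 15 → 13 → 6 → 5 → 9 → 2 → 16 → 14 → 10 → 8 → 4 → 7 → 1 → 12 → 11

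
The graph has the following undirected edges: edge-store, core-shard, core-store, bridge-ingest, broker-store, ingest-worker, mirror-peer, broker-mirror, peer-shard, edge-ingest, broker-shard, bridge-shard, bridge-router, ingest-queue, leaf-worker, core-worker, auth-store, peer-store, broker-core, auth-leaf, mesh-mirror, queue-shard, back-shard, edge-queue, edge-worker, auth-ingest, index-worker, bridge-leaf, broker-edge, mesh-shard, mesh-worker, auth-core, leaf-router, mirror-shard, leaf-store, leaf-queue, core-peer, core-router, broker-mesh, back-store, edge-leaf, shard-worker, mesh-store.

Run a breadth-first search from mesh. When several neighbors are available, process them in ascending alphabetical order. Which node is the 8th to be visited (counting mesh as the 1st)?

edge

Visit mesh; enqueue broker, mirror, shard, store, worker → queue [broker, mirror, shard, store, worker]
Visit broker; enqueue core, edge → queue [mirror, shard, store, worker, core, edge]
Visit mirror; enqueue peer → queue [shard, store, worker, core, edge, peer]
Visit shard; enqueue back, bridge, queue → queue [store, worker, core, edge, peer, back, bridge, queue]
Visit store; enqueue auth, leaf → queue [worker, core, edge, peer, back, bridge, queue, auth, leaf]
Visit worker; enqueue index, ingest → queue [core, edge, peer, back, bridge, queue, auth, leaf, index, ingest]
Visit core; enqueue router → queue [edge, peer, back, bridge, queue, auth, leaf, index, ingest, router]
Visit edge → queue [peer, back, bridge, queue, auth, leaf, index, ingest, router]
Visit peer → queue [back, bridge, queue, auth, leaf, index, ingest, router]
Visit back → queue [bridge, queue, auth, leaf, index, ingest, router]
Visit bridge → queue [queue, auth, leaf, index, ingest, router]
Visit queue → queue [auth, leaf, index, ingest, router]
Visit auth → queue [leaf, index, ingest, router]
Visit leaf → queue [index, ingest, router]
Visit index → queue [ingest, router]
Visit ingest → queue [router]
Visit router → queue []

Visit order: mesh, broker, mirror, shard, store, worker, core, edge, peer, back, bridge, queue, auth, leaf, index, ingest, router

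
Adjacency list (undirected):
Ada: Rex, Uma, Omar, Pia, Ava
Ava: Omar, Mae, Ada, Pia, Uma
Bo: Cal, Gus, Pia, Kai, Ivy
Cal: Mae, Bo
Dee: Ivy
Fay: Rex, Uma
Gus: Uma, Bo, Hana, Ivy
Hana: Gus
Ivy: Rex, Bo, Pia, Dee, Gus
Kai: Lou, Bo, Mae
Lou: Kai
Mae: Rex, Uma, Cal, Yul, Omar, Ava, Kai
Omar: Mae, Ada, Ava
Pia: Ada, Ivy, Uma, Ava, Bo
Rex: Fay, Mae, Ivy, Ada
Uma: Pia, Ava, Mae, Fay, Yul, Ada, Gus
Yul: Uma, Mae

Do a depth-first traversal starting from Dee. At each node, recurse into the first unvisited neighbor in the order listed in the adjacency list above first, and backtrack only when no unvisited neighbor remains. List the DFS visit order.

Dee Ivy Rex Fay Uma Pia Ada Omar Mae Cal Bo Gus Hana Kai Lou Yul Ava

Visit Dee
Dee → Ivy
Ivy → Rex
Rex → Fay
Fay → Uma
Uma → Pia
Pia → Ada
Ada → Omar
Omar → Mae
Mae → Cal
Cal → Bo
Bo → Gus
Gus → Hana
Bo → Kai
Kai → Lou
Mae → Yul
Mae → Ava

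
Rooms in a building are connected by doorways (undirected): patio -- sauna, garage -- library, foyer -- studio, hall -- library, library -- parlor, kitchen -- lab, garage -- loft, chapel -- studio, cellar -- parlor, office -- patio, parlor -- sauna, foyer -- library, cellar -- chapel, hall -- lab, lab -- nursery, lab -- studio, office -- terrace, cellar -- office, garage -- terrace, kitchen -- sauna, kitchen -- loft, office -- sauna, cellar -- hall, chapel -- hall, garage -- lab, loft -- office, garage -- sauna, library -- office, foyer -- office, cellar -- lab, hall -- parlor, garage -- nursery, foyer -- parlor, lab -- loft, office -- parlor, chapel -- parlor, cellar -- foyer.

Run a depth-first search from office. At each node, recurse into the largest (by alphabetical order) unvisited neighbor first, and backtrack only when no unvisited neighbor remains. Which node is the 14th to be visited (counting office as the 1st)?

Visit office
office → terrace
terrace → garage
garage → sauna
sauna → patio
sauna → parlor
parlor → library
library → hall
hall → lab
lab → studio
studio → foyer
foyer → cellar
cellar → chapel
lab → nursery
lab → loft
loft → kitchen

Visit order: office, terrace, garage, sauna, patio, parlor, library, hall, lab, studio, foyer, cellar, chapel, nursery, loft, kitchen

nursery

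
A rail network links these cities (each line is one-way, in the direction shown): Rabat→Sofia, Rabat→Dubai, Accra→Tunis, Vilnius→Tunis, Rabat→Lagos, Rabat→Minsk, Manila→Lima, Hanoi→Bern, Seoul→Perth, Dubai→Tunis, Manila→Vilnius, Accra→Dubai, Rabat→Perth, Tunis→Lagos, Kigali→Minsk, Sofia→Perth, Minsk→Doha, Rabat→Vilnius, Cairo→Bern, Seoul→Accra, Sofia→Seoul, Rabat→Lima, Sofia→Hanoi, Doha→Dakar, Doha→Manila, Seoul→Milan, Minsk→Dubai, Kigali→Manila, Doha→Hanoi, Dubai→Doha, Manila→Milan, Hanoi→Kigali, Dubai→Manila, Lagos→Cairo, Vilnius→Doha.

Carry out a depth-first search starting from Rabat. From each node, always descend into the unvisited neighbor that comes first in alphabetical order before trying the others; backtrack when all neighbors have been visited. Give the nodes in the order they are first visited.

Rabat → Dubai → Doha → Dakar → Hanoi → Bern → Kigali → Manila → Lima → Milan → Vilnius → Tunis → Lagos → Cairo → Minsk → Perth → Sofia → Seoul → Accra

Visit Rabat
Rabat → Dubai
Dubai → Doha
Doha → Dakar
Doha → Hanoi
Hanoi → Bern
Hanoi → Kigali
Kigali → Manila
Manila → Lima
Manila → Milan
Manila → Vilnius
Vilnius → Tunis
Tunis → Lagos
Lagos → Cairo
Kigali → Minsk
Rabat → Perth
Rabat → Sofia
Sofia → Seoul
Seoul → Accra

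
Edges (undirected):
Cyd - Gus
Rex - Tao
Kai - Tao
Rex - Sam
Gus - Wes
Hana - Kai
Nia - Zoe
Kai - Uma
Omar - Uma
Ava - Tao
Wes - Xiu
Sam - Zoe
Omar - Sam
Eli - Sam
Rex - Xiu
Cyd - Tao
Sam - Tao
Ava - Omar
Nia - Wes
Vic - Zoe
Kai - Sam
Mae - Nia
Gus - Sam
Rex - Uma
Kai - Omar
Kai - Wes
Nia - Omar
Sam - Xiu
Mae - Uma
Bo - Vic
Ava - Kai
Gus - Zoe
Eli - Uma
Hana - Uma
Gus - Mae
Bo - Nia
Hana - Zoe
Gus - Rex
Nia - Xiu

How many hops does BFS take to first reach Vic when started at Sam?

Level 0: Sam
Level 1: Eli, Gus, Kai, Omar, Rex, Tao, Xiu, Zoe
Level 2: Ava, Cyd, Hana, Mae, Nia, Uma, Vic, Wes
Level 3: Bo
Vic first appears at level 2.

2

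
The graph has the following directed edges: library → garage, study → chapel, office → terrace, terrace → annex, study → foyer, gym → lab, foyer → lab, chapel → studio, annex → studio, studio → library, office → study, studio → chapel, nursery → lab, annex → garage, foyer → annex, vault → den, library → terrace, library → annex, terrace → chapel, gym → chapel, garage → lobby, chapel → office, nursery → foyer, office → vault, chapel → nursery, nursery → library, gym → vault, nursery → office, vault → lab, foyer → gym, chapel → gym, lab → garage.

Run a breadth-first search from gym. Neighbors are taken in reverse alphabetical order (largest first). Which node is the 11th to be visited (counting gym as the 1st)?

library

Visit gym; enqueue vault, lab, chapel → queue [vault, lab, chapel]
Visit vault; enqueue den → queue [lab, chapel, den]
Visit lab; enqueue garage → queue [chapel, den, garage]
Visit chapel; enqueue studio, office, nursery → queue [den, garage, studio, office, nursery]
Visit den → queue [garage, studio, office, nursery]
Visit garage; enqueue lobby → queue [studio, office, nursery, lobby]
Visit studio; enqueue library → queue [office, nursery, lobby, library]
Visit office; enqueue terrace, study → queue [nursery, lobby, library, terrace, study]
Visit nursery; enqueue foyer → queue [lobby, library, terrace, study, foyer]
Visit lobby → queue [library, terrace, study, foyer]
Visit library; enqueue annex → queue [terrace, study, foyer, annex]
Visit terrace → queue [study, foyer, annex]
Visit study → queue [foyer, annex]
Visit foyer → queue [annex]
Visit annex → queue []

Visit order: gym, vault, lab, chapel, den, garage, studio, office, nursery, lobby, library, terrace, study, foyer, annex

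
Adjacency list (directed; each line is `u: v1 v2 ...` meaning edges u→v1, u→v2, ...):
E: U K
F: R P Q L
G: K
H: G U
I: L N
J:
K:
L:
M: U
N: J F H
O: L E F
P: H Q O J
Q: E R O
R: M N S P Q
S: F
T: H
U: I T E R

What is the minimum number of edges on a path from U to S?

2

Level 0: U
Level 1: E, I, R, T
Level 2: H, K, L, M, N, P, Q, S
Level 3: F, G, J, O
S first appears at level 2.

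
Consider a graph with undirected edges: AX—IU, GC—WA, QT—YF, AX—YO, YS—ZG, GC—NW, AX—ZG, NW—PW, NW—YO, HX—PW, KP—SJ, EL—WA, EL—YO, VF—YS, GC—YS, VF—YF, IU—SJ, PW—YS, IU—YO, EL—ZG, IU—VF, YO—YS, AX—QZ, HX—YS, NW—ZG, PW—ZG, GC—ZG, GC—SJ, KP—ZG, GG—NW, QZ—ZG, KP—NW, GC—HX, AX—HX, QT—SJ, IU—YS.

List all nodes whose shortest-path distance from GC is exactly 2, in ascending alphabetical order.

AX, EL, GG, IU, KP, PW, QT, QZ, VF, YO

Level 0: GC
Level 1: HX, NW, SJ, WA, YS, ZG
Level 2: AX, EL, GG, IU, KP, PW, QT, QZ, VF, YO
Level 3: YF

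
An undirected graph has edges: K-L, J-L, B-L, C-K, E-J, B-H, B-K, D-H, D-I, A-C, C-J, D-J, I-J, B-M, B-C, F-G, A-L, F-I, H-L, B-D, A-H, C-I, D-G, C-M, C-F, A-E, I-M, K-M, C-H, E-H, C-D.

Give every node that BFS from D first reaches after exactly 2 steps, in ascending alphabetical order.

A, E, F, K, L, M

Level 0: D
Level 1: B, C, G, H, I, J
Level 2: A, E, F, K, L, M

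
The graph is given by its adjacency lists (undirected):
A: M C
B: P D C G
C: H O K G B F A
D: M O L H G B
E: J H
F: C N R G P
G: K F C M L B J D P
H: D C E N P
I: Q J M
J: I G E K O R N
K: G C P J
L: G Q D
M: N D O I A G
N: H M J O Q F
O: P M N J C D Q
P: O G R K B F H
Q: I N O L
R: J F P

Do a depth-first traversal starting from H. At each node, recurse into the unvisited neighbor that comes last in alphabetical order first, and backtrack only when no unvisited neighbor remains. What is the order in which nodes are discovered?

Visit H
H → P
P → R
R → J
J → O
O → Q
Q → N
N → M
M → I
M → G
G → L
L → D
D → B
B → C
C → K
C → F
C → A
J → E

H → P → R → J → O → Q → N → M → I → G → L → D → B → C → K → F → A → E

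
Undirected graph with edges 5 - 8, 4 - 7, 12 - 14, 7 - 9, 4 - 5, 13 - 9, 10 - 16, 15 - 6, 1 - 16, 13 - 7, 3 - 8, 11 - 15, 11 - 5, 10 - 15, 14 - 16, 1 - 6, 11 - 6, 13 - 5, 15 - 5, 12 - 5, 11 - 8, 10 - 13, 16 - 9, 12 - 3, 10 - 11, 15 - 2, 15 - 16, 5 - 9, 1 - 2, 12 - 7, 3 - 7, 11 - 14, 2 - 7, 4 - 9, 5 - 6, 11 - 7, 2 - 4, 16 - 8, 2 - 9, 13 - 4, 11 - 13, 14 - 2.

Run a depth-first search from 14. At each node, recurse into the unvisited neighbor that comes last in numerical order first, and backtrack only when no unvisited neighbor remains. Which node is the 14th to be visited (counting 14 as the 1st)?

Visit 14
14 → 16
16 → 15
15 → 11
11 → 13
13 → 10
13 → 9
9 → 7
7 → 12
12 → 5
5 → 8
8 → 3
5 → 6
6 → 1
1 → 2
2 → 4

Visit order: 14, 16, 15, 11, 13, 10, 9, 7, 12, 5, 8, 3, 6, 1, 2, 4

1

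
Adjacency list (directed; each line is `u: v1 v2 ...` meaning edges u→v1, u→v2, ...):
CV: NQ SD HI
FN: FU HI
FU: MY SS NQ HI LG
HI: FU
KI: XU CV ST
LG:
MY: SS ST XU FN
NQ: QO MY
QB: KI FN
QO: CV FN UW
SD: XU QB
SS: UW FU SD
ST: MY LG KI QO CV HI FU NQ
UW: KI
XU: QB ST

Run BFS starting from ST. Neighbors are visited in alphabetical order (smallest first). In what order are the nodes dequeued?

Visit ST; enqueue CV, FU, HI, KI, LG, MY, NQ, QO → queue [CV, FU, HI, KI, LG, MY, NQ, QO]
Visit CV; enqueue SD → queue [FU, HI, KI, LG, MY, NQ, QO, SD]
Visit FU; enqueue SS → queue [HI, KI, LG, MY, NQ, QO, SD, SS]
Visit HI → queue [KI, LG, MY, NQ, QO, SD, SS]
Visit KI; enqueue XU → queue [LG, MY, NQ, QO, SD, SS, XU]
Visit LG → queue [MY, NQ, QO, SD, SS, XU]
Visit MY; enqueue FN → queue [NQ, QO, SD, SS, XU, FN]
Visit NQ → queue [QO, SD, SS, XU, FN]
Visit QO; enqueue UW → queue [SD, SS, XU, FN, UW]
Visit SD; enqueue QB → queue [SS, XU, FN, UW, QB]
Visit SS → queue [XU, FN, UW, QB]
Visit XU → queue [FN, UW, QB]
Visit FN → queue [UW, QB]
Visit UW → queue [QB]
Visit QB → queue []

ST, CV, FU, HI, KI, LG, MY, NQ, QO, SD, SS, XU, FN, UW, QB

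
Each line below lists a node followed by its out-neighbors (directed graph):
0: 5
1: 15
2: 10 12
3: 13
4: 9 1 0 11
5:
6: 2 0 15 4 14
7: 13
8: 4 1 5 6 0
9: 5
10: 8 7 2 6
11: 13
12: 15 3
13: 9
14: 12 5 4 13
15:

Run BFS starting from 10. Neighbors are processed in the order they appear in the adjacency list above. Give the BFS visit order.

10 8 7 2 6 4 1 5 0 13 12 15 14 9 11 3

Visit 10; enqueue 8, 7, 2, 6 → queue [8, 7, 2, 6]
Visit 8; enqueue 4, 1, 5, 0 → queue [7, 2, 6, 4, 1, 5, 0]
Visit 7; enqueue 13 → queue [2, 6, 4, 1, 5, 0, 13]
Visit 2; enqueue 12 → queue [6, 4, 1, 5, 0, 13, 12]
Visit 6; enqueue 15, 14 → queue [4, 1, 5, 0, 13, 12, 15, 14]
Visit 4; enqueue 9, 11 → queue [1, 5, 0, 13, 12, 15, 14, 9, 11]
Visit 1 → queue [5, 0, 13, 12, 15, 14, 9, 11]
Visit 5 → queue [0, 13, 12, 15, 14, 9, 11]
Visit 0 → queue [13, 12, 15, 14, 9, 11]
Visit 13 → queue [12, 15, 14, 9, 11]
Visit 12; enqueue 3 → queue [15, 14, 9, 11, 3]
Visit 15 → queue [14, 9, 11, 3]
Visit 14 → queue [9, 11, 3]
Visit 9 → queue [11, 3]
Visit 11 → queue [3]
Visit 3 → queue []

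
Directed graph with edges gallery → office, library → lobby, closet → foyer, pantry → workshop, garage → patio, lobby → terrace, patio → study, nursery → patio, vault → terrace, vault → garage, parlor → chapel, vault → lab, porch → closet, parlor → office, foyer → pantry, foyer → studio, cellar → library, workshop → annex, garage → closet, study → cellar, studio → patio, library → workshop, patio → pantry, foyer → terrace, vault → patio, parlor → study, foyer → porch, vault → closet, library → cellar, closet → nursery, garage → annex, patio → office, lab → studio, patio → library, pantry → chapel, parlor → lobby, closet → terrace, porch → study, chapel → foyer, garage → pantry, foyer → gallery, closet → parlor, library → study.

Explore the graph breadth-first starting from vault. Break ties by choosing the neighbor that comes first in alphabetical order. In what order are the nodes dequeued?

Visit vault; enqueue closet, garage, lab, patio, terrace → queue [closet, garage, lab, patio, terrace]
Visit closet; enqueue foyer, nursery, parlor → queue [garage, lab, patio, terrace, foyer, nursery, parlor]
Visit garage; enqueue annex, pantry → queue [lab, patio, terrace, foyer, nursery, parlor, annex, pantry]
Visit lab; enqueue studio → queue [patio, terrace, foyer, nursery, parlor, annex, pantry, studio]
Visit patio; enqueue library, office, study → queue [terrace, foyer, nursery, parlor, annex, pantry, studio, library, office, study]
Visit terrace → queue [foyer, nursery, parlor, annex, pantry, studio, library, office, study]
Visit foyer; enqueue gallery, porch → queue [nursery, parlor, annex, pantry, studio, library, office, study, gallery, porch]
Visit nursery → queue [parlor, annex, pantry, studio, library, office, study, gallery, porch]
Visit parlor; enqueue chapel, lobby → queue [annex, pantry, studio, library, office, study, gallery, porch, chapel, lobby]
Visit annex → queue [pantry, studio, library, office, study, gallery, porch, chapel, lobby]
Visit pantry; enqueue workshop → queue [studio, library, office, study, gallery, porch, chapel, lobby, workshop]
Visit studio → queue [library, office, study, gallery, porch, chapel, lobby, workshop]
Visit library; enqueue cellar → queue [office, study, gallery, porch, chapel, lobby, workshop, cellar]
Visit office → queue [study, gallery, porch, chapel, lobby, workshop, cellar]
Visit study → queue [gallery, porch, chapel, lobby, workshop, cellar]
Visit gallery → queue [porch, chapel, lobby, workshop, cellar]
Visit porch → queue [chapel, lobby, workshop, cellar]
Visit chapel → queue [lobby, workshop, cellar]
Visit lobby → queue [workshop, cellar]
Visit workshop → queue [cellar]
Visit cellar → queue []

vault, closet, garage, lab, patio, terrace, foyer, nursery, parlor, annex, pantry, studio, library, office, study, gallery, porch, chapel, lobby, workshop, cellar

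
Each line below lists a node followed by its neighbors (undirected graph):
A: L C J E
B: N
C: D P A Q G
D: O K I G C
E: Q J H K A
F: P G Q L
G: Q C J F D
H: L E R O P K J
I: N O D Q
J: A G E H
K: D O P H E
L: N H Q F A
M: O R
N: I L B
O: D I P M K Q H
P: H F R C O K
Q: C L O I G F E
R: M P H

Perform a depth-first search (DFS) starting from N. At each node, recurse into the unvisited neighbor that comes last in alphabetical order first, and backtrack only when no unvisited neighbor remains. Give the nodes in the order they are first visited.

Visit N
N → L
L → Q
Q → O
O → P
P → R
R → M
R → H
H → K
K → E
E → J
J → G
G → F
G → D
D → I
D → C
C → A
N → B

N L Q O P R M H K E J G F D I C A B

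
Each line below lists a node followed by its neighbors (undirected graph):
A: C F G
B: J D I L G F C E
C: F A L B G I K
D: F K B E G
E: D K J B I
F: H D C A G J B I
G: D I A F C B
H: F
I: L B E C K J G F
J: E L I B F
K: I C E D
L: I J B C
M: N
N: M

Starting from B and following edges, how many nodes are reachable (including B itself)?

12

BFS from B visits: B, J, D, I, L, G, F, C, E, K, A, H
Reachable nodes: 12 of 14 total.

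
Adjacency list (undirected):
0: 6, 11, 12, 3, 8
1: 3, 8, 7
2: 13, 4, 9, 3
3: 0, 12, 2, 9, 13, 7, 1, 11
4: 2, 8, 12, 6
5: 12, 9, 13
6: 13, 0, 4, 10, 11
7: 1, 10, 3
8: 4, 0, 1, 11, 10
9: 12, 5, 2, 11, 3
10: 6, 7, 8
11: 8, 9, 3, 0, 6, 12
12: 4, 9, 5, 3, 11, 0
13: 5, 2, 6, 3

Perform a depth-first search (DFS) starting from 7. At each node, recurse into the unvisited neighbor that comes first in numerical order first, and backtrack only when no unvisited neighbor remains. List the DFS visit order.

7 -> 1 -> 3 -> 0 -> 6 -> 4 -> 2 -> 9 -> 5 -> 12 -> 11 -> 8 -> 10 -> 13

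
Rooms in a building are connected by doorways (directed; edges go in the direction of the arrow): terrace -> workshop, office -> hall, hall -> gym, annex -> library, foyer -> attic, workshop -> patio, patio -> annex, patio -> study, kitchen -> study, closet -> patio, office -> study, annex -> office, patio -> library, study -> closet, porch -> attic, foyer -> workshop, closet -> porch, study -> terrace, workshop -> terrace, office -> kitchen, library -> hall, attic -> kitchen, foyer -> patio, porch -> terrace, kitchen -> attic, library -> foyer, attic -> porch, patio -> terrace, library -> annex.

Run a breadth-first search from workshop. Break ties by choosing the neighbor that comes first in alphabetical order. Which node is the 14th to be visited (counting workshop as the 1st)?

Visit workshop; enqueue patio, terrace → queue [patio, terrace]
Visit patio; enqueue annex, library, study → queue [terrace, annex, library, study]
Visit terrace → queue [annex, library, study]
Visit annex; enqueue office → queue [library, study, office]
Visit library; enqueue foyer, hall → queue [study, office, foyer, hall]
Visit study; enqueue closet → queue [office, foyer, hall, closet]
Visit office; enqueue kitchen → queue [foyer, hall, closet, kitchen]
Visit foyer; enqueue attic → queue [hall, closet, kitchen, attic]
Visit hall; enqueue gym → queue [closet, kitchen, attic, gym]
Visit closet; enqueue porch → queue [kitchen, attic, gym, porch]
Visit kitchen → queue [attic, gym, porch]
Visit attic → queue [gym, porch]
Visit gym → queue [porch]
Visit porch → queue []

Visit order: workshop, patio, terrace, annex, library, study, office, foyer, hall, closet, kitchen, attic, gym, porch

porch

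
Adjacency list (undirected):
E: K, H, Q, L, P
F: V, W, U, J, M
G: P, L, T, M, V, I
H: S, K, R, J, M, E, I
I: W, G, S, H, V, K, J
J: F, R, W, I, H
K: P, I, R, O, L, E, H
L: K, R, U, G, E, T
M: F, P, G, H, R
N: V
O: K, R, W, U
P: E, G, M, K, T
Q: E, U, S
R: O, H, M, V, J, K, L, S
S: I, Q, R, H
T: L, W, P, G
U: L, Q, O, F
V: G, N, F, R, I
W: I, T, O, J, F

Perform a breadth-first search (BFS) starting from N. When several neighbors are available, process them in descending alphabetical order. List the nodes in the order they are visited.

N, V, R, I, G, F, S, O, M, L, K, J, H, W, T, P, U, Q, E

Visit N; enqueue V → queue [V]
Visit V; enqueue R, I, G, F → queue [R, I, G, F]
Visit R; enqueue S, O, M, L, K, J, H → queue [I, G, F, S, O, M, L, K, J, H]
Visit I; enqueue W → queue [G, F, S, O, M, L, K, J, H, W]
Visit G; enqueue T, P → queue [F, S, O, M, L, K, J, H, W, T, P]
Visit F; enqueue U → queue [S, O, M, L, K, J, H, W, T, P, U]
Visit S; enqueue Q → queue [O, M, L, K, J, H, W, T, P, U, Q]
Visit O → queue [M, L, K, J, H, W, T, P, U, Q]
Visit M → queue [L, K, J, H, W, T, P, U, Q]
Visit L; enqueue E → queue [K, J, H, W, T, P, U, Q, E]
Visit K → queue [J, H, W, T, P, U, Q, E]
Visit J → queue [H, W, T, P, U, Q, E]
Visit H → queue [W, T, P, U, Q, E]
Visit W → queue [T, P, U, Q, E]
Visit T → queue [P, U, Q, E]
Visit P → queue [U, Q, E]
Visit U → queue [Q, E]
Visit Q → queue [E]
Visit E → queue []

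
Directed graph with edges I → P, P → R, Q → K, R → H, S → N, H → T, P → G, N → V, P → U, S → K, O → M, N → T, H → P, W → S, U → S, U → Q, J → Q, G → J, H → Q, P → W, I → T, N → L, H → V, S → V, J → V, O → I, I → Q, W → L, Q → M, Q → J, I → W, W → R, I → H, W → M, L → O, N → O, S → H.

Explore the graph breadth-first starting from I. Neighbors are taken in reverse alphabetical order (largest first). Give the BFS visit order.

I, W, T, Q, P, H, S, R, M, L, K, J, U, G, V, N, O

Visit I; enqueue W, T, Q, P, H → queue [W, T, Q, P, H]
Visit W; enqueue S, R, M, L → queue [T, Q, P, H, S, R, M, L]
Visit T → queue [Q, P, H, S, R, M, L]
Visit Q; enqueue K, J → queue [P, H, S, R, M, L, K, J]
Visit P; enqueue U, G → queue [H, S, R, M, L, K, J, U, G]
Visit H; enqueue V → queue [S, R, M, L, K, J, U, G, V]
Visit S; enqueue N → queue [R, M, L, K, J, U, G, V, N]
Visit R → queue [M, L, K, J, U, G, V, N]
Visit M → queue [L, K, J, U, G, V, N]
Visit L; enqueue O → queue [K, J, U, G, V, N, O]
Visit K → queue [J, U, G, V, N, O]
Visit J → queue [U, G, V, N, O]
Visit U → queue [G, V, N, O]
Visit G → queue [V, N, O]
Visit V → queue [N, O]
Visit N → queue [O]
Visit O → queue []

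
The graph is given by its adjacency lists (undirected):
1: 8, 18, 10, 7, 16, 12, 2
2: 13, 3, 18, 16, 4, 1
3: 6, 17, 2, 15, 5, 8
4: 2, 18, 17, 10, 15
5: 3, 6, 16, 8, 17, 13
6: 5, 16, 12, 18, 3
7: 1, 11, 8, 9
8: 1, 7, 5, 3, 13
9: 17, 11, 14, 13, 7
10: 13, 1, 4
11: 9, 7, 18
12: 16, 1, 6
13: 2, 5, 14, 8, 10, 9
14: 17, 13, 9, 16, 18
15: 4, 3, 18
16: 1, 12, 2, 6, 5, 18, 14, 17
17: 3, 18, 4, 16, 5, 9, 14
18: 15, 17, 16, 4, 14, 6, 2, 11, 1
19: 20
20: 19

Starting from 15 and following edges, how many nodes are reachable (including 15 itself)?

18

BFS from 15 visits: 15, 4, 3, 18, 2, 17, 10, 6, 5, 8, 16, 14, 11, 1, 13, 9, 12, 7
Reachable nodes: 18 of 20 total.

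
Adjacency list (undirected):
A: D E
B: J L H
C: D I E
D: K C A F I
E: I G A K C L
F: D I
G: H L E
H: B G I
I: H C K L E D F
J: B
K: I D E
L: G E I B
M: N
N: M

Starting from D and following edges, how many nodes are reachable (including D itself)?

BFS from D visits: D, K, I, F, C, A, E, L, H, G, B, J
Reachable nodes: 12 of 14 total.

12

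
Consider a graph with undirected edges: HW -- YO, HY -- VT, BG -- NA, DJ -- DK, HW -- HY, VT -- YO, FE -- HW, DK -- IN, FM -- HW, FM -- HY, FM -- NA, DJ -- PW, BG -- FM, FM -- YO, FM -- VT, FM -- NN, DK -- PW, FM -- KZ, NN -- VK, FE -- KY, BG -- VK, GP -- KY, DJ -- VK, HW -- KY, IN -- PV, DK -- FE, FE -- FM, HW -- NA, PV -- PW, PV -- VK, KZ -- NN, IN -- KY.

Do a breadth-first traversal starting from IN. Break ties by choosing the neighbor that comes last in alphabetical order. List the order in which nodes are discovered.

Visit IN; enqueue PV, KY, DK → queue [PV, KY, DK]
Visit PV; enqueue VK, PW → queue [KY, DK, VK, PW]
Visit KY; enqueue HW, GP, FE → queue [DK, VK, PW, HW, GP, FE]
Visit DK; enqueue DJ → queue [VK, PW, HW, GP, FE, DJ]
Visit VK; enqueue NN, BG → queue [PW, HW, GP, FE, DJ, NN, BG]
Visit PW → queue [HW, GP, FE, DJ, NN, BG]
Visit HW; enqueue YO, NA, HY, FM → queue [GP, FE, DJ, NN, BG, YO, NA, HY, FM]
Visit GP → queue [FE, DJ, NN, BG, YO, NA, HY, FM]
Visit FE → queue [DJ, NN, BG, YO, NA, HY, FM]
Visit DJ → queue [NN, BG, YO, NA, HY, FM]
Visit NN; enqueue KZ → queue [BG, YO, NA, HY, FM, KZ]
Visit BG → queue [YO, NA, HY, FM, KZ]
Visit YO; enqueue VT → queue [NA, HY, FM, KZ, VT]
Visit NA → queue [HY, FM, KZ, VT]
Visit HY → queue [FM, KZ, VT]
Visit FM → queue [KZ, VT]
Visit KZ → queue [VT]
Visit VT → queue []

IN, PV, KY, DK, VK, PW, HW, GP, FE, DJ, NN, BG, YO, NA, HY, FM, KZ, VT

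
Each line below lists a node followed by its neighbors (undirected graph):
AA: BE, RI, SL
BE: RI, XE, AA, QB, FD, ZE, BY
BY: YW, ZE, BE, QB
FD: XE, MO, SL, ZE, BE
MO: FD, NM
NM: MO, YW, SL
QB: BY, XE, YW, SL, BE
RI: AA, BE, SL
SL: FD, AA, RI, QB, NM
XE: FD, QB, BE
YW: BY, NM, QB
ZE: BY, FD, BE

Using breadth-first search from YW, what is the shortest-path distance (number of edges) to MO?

Level 0: YW
Level 1: BY, NM, QB
Level 2: BE, MO, SL, XE, ZE
Level 3: AA, FD, RI
MO first appears at level 2.

2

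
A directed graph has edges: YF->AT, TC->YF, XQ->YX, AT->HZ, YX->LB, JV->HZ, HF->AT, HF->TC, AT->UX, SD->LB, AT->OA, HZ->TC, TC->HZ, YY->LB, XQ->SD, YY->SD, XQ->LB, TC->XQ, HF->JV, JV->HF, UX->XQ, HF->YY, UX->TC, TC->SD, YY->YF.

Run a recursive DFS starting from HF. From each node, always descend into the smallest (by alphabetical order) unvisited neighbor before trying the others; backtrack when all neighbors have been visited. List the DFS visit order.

HF, AT, HZ, TC, SD, LB, XQ, YX, YF, OA, UX, JV, YY

Visit HF
HF → AT
AT → HZ
HZ → TC
TC → SD
SD → LB
TC → XQ
XQ → YX
TC → YF
AT → OA
AT → UX
HF → JV
HF → YY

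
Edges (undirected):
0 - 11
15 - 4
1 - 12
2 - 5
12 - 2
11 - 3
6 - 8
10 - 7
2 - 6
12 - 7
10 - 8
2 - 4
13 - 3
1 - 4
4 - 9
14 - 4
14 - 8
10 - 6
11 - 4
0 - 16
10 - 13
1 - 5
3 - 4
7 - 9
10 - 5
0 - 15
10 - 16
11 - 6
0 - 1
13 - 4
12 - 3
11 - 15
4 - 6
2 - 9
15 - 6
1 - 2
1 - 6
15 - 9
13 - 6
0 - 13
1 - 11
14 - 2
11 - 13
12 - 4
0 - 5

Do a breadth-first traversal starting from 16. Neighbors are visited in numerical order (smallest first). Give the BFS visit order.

Visit 16; enqueue 0, 10 → queue [0, 10]
Visit 0; enqueue 1, 5, 11, 13, 15 → queue [10, 1, 5, 11, 13, 15]
Visit 10; enqueue 6, 7, 8 → queue [1, 5, 11, 13, 15, 6, 7, 8]
Visit 1; enqueue 2, 4, 12 → queue [5, 11, 13, 15, 6, 7, 8, 2, 4, 12]
Visit 5 → queue [11, 13, 15, 6, 7, 8, 2, 4, 12]
Visit 11; enqueue 3 → queue [13, 15, 6, 7, 8, 2, 4, 12, 3]
Visit 13 → queue [15, 6, 7, 8, 2, 4, 12, 3]
Visit 15; enqueue 9 → queue [6, 7, 8, 2, 4, 12, 3, 9]
Visit 6 → queue [7, 8, 2, 4, 12, 3, 9]
Visit 7 → queue [8, 2, 4, 12, 3, 9]
Visit 8; enqueue 14 → queue [2, 4, 12, 3, 9, 14]
Visit 2 → queue [4, 12, 3, 9, 14]
Visit 4 → queue [12, 3, 9, 14]
Visit 12 → queue [3, 9, 14]
Visit 3 → queue [9, 14]
Visit 9 → queue [14]
Visit 14 → queue []

16, 0, 10, 1, 5, 11, 13, 15, 6, 7, 8, 2, 4, 12, 3, 9, 14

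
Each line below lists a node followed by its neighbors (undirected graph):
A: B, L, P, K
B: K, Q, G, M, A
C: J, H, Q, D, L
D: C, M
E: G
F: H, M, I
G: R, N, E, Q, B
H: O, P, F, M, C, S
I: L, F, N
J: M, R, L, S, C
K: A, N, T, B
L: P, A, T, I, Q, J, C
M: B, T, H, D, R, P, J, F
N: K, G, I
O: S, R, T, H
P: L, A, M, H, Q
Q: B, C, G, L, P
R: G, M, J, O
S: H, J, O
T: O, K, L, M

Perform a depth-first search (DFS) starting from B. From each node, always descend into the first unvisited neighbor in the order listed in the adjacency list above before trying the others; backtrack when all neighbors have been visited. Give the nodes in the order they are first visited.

B, K, A, L, P, M, T, O, S, H, F, I, N, G, R, J, C, Q, D, E

Visit B
B → K
K → A
A → L
L → P
P → M
M → T
T → O
O → S
S → H
H → F
F → I
I → N
N → G
G → R
R → J
J → C
C → Q
C → D
G → E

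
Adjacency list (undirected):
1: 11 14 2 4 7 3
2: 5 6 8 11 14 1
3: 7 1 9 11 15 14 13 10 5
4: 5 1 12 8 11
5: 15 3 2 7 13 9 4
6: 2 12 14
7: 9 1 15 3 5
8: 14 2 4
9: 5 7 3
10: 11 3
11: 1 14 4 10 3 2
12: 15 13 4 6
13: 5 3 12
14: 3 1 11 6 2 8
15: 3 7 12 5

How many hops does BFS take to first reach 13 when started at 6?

Level 0: 6
Level 1: 2, 12, 14
Level 2: 1, 3, 4, 5, 8, 11, 13, 15
Level 3: 7, 9, 10
13 first appears at level 2.

2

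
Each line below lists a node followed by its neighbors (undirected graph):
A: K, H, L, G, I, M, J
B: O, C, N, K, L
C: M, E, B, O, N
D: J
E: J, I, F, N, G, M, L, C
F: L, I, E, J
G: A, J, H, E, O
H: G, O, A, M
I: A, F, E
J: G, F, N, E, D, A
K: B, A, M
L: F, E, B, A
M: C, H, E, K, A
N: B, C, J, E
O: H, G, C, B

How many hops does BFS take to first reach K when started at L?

Level 0: L
Level 1: A, B, E, F
Level 2: C, G, H, I, J, K, M, N, O
Level 3: D
K first appears at level 2.

2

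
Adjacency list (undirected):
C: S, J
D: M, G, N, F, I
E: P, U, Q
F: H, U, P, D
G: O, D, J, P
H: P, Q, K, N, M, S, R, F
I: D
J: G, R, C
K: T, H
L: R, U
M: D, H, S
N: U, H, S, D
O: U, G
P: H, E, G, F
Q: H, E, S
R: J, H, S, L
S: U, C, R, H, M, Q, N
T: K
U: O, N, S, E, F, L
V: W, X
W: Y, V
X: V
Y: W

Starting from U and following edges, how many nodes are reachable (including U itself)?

19

BFS from U visits: U, E, F, L, N, O, S, P, Q, D, H, R, G, C, M, I, K, J, T
Reachable nodes: 19 of 23 total.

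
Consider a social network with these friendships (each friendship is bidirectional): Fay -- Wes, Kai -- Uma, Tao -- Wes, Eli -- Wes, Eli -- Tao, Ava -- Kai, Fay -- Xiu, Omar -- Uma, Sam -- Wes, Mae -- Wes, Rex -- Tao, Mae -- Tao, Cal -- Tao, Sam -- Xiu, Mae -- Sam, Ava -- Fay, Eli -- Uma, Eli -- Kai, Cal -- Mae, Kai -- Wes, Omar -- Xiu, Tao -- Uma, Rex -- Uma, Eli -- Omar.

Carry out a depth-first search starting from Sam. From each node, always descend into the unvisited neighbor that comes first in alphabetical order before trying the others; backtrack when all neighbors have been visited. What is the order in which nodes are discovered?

Visit Sam
Sam → Mae
Mae → Cal
Cal → Tao
Tao → Eli
Eli → Kai
Kai → Ava
Ava → Fay
Fay → Wes
Fay → Xiu
Xiu → Omar
Omar → Uma
Uma → Rex

Sam → Mae → Cal → Tao → Eli → Kai → Ava → Fay → Wes → Xiu → Omar → Uma → Rex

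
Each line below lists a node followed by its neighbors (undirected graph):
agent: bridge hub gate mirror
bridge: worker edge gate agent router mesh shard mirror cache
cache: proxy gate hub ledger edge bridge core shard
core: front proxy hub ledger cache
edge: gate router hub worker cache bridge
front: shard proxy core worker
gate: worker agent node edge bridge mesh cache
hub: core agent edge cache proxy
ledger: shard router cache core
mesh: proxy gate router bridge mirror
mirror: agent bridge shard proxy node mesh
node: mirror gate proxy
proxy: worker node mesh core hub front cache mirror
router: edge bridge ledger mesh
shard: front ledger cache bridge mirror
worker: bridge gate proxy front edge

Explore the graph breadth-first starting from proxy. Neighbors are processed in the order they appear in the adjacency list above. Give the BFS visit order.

proxy → worker → node → mesh → core → hub → front → cache → mirror → bridge → gate → edge → router → ledger → agent → shard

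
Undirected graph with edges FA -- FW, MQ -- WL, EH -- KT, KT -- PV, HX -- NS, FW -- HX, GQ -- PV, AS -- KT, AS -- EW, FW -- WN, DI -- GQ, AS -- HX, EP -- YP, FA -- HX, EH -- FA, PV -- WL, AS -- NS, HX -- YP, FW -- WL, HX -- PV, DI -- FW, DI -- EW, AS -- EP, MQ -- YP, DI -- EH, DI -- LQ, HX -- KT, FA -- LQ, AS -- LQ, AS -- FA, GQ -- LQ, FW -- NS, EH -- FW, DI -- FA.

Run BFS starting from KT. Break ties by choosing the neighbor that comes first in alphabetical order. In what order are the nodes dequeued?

KT → AS → EH → HX → PV → EP → EW → FA → LQ → NS → DI → FW → YP → GQ → WL → WN → MQ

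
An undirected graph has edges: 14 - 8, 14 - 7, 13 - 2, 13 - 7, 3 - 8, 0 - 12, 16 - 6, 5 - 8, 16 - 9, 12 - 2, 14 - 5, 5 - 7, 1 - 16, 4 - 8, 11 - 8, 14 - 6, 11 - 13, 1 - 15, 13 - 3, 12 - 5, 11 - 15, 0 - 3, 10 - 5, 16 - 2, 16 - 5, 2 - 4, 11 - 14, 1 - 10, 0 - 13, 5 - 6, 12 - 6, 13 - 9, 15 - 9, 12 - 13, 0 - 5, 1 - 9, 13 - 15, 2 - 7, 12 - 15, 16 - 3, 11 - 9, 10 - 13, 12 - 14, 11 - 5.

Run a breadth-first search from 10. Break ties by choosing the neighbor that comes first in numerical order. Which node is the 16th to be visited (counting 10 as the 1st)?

Visit 10; enqueue 1, 5, 13 → queue [1, 5, 13]
Visit 1; enqueue 9, 15, 16 → queue [5, 13, 9, 15, 16]
Visit 5; enqueue 0, 6, 7, 8, 11, 12, 14 → queue [13, 9, 15, 16, 0, 6, 7, 8, 11, 12, 14]
Visit 13; enqueue 2, 3 → queue [9, 15, 16, 0, 6, 7, 8, 11, 12, 14, 2, 3]
Visit 9 → queue [15, 16, 0, 6, 7, 8, 11, 12, 14, 2, 3]
Visit 15 → queue [16, 0, 6, 7, 8, 11, 12, 14, 2, 3]
Visit 16 → queue [0, 6, 7, 8, 11, 12, 14, 2, 3]
Visit 0 → queue [6, 7, 8, 11, 12, 14, 2, 3]
Visit 6 → queue [7, 8, 11, 12, 14, 2, 3]
Visit 7 → queue [8, 11, 12, 14, 2, 3]
Visit 8; enqueue 4 → queue [11, 12, 14, 2, 3, 4]
Visit 11 → queue [12, 14, 2, 3, 4]
Visit 12 → queue [14, 2, 3, 4]
Visit 14 → queue [2, 3, 4]
Visit 2 → queue [3, 4]
Visit 3 → queue [4]
Visit 4 → queue []

Visit order: 10, 1, 5, 13, 9, 15, 16, 0, 6, 7, 8, 11, 12, 14, 2, 3, 4

3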